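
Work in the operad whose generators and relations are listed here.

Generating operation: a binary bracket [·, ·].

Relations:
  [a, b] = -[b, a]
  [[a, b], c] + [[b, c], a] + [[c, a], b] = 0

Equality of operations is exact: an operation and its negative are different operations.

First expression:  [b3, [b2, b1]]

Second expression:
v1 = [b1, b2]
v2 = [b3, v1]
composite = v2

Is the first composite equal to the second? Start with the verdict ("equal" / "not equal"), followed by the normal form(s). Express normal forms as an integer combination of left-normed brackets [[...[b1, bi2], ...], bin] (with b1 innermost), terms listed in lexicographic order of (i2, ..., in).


not equal — first [[b1, b2], b3], second -[[b1, b2], b3]

The first expression, normalized: [[b1, b2], b3]
The second expression, normalized: -[[b1, b2], b3]
Distinct normal forms: not equal.


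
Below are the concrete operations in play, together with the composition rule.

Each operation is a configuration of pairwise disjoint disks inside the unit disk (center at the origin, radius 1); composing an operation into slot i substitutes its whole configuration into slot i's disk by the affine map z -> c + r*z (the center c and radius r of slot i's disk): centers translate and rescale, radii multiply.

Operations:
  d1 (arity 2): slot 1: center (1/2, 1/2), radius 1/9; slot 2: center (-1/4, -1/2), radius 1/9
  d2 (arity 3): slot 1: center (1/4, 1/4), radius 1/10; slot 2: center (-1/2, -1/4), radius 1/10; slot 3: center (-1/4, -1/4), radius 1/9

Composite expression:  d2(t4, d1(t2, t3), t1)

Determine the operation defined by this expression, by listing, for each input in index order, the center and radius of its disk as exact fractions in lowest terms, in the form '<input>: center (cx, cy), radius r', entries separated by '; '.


Below d2, radii multiply path by path; the t-disk centers shift.
input t4: composing its 1 substitution step yields center (1/4, 1/4), radius 1/10
input t2: composing its 2 substitution steps yields center (-9/20, -1/5), radius 1/90
input t3: composing its 2 substitution steps yields center (-21/40, -3/10), radius 1/90
input t1: composing its 1 substitution step yields center (-1/4, -1/4), radius 1/9

t1: center (-1/4, -1/4), radius 1/9; t2: center (-9/20, -1/5), radius 1/90; t3: center (-21/40, -3/10), radius 1/90; t4: center (1/4, 1/4), radius 1/10


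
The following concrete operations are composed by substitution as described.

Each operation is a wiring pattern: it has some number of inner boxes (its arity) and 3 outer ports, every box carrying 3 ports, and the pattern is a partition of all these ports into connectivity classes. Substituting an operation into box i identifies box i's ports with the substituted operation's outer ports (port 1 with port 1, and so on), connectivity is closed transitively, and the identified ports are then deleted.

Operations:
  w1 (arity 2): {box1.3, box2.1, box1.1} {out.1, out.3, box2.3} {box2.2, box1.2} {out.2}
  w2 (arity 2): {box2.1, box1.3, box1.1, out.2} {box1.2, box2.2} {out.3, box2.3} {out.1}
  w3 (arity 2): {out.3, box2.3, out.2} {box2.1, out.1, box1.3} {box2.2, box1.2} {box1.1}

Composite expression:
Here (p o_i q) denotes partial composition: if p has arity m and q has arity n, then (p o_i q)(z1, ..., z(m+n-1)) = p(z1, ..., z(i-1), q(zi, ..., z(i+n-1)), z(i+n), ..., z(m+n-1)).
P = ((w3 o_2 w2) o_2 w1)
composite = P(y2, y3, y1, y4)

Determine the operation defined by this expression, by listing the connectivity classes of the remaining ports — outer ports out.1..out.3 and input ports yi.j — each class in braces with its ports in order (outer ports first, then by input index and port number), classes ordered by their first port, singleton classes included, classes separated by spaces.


{out.1, y2.3} {out.2, out.3, y4.3} {y1.1, y3.1, y3.3} {y1.2, y3.2} {y1.3, y2.2, y4.1} {y2.1} {y4.2}

Treat the ports identified at w3 as solder joints: merge, then drop.
w1 over (y3, y1) gives {out.1, out.3, y1.3} {out.2} {y1.1, y3.1, y3.3} {y1.2, y3.2}, out.j being that stage's outer ports
w2 over (y3, y1, y4) gives {out.1} {out.2, y1.3, y4.1} {out.3, y4.3} {y1.1, y3.1, y3.3} {y1.2, y3.2} {y4.2}, out.j being that stage's outer ports
w3 over (y2, y3, y1, y4) gives {out.1, y2.3} {out.2, out.3, y4.3} {y1.1, y3.1, y3.3} {y1.2, y3.2} {y1.3, y2.2, y4.1} {y2.1} {y4.2}, out.j being that stage's outer ports


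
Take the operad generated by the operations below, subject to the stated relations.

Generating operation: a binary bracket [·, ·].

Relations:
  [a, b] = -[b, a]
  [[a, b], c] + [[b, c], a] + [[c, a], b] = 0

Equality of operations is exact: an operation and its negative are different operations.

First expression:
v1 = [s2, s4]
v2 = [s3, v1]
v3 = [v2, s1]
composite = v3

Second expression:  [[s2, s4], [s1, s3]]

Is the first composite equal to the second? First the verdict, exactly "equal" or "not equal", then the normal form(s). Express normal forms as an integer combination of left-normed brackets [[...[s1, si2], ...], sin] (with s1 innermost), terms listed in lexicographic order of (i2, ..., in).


not equal: they reduce to [[[s1, s2], s4], s3] - [[[s1, s3], s2], s4] + [[[s1, s3], s4], s2] - [[[s1, s4], s2], s3] and -[[[s1, s3], s2], s4] + [[[s1, s3], s4], s2]


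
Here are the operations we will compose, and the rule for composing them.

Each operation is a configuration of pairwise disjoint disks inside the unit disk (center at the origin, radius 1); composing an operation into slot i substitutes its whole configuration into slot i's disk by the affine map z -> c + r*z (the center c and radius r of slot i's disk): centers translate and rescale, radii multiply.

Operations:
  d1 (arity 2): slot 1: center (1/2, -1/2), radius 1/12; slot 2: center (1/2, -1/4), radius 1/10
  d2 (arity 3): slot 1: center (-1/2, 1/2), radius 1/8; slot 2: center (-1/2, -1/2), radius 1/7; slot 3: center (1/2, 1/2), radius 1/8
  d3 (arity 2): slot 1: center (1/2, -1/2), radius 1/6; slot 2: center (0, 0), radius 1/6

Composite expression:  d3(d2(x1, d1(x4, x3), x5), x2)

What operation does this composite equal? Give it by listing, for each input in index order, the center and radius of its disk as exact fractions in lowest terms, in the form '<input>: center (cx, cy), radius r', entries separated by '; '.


x1: center (5/12, -5/12), radius 1/48; x2: center (0, 0), radius 1/6; x3: center (3/7, -33/56), radius 1/420; x4: center (3/7, -25/42), radius 1/504; x5: center (7/12, -5/12), radius 1/48


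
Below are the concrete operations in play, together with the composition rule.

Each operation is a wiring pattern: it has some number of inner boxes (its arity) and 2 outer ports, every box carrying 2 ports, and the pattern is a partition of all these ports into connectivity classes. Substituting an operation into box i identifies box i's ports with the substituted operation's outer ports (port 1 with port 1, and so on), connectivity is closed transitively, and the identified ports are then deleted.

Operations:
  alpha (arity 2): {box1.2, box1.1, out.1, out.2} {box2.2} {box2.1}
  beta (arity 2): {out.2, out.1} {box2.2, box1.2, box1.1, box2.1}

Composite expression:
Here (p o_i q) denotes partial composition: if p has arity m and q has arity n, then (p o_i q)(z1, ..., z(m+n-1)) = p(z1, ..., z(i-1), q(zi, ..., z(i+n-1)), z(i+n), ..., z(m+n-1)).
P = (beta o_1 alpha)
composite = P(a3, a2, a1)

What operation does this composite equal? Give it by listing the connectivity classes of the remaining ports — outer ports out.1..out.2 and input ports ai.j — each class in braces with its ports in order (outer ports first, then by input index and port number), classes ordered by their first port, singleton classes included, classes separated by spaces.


Two ports join when wires chain via beta-identified ports.
composing alpha on (a3, a2), with out.j its own outer ports: {out.1, out.2, a3.1, a3.2} {a2.1} {a2.2}
composing beta on (a3, a2, a1), with out.j its own outer ports: {out.1, out.2} {a1.1, a1.2, a3.1, a3.2} {a2.1} {a2.2}

{out.1, out.2} {a1.1, a1.2, a3.1, a3.2} {a2.1} {a2.2}


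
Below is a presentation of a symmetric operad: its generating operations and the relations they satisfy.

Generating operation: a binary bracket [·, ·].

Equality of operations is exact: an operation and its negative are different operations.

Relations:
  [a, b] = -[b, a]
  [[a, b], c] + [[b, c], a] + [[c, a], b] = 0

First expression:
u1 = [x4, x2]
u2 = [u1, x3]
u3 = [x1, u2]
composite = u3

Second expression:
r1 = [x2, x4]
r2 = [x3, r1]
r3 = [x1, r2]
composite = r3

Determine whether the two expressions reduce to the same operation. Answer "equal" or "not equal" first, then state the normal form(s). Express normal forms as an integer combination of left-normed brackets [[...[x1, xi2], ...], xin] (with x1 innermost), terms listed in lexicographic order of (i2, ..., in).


equal; both compose to -[[[x1, x2], x4], x3] + [[[x1, x3], x2], x4] - [[[x1, x3], x4], x2] + [[[x1, x4], x2], x3]

The first composite normalizes to -[[[x1, x2], x4], x3] + [[[x1, x3], x2], x4] - [[[x1, x3], x4], x2] + [[[x1, x4], x2], x3]
The second composite normalizes to -[[[x1, x2], x4], x3] + [[[x1, x3], x2], x4] - [[[x1, x3], x4], x2] + [[[x1, x4], x2], x3]
Same normal form: equal.


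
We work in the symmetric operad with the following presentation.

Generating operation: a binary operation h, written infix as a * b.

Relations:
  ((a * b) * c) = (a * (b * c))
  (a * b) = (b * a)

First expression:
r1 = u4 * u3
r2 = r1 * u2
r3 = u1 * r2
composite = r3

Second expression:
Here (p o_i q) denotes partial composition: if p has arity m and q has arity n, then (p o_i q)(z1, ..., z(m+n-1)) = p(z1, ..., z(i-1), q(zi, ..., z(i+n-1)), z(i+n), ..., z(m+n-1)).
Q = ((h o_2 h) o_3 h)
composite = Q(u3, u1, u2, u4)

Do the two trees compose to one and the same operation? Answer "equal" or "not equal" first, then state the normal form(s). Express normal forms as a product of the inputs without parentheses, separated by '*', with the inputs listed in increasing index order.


The first expression, normalized: u1 * u2 * u3 * u4
The second expression, normalized: u1 * u2 * u3 * u4
One common form — equal.

equal; the common form is u1 * u2 * u3 * u4


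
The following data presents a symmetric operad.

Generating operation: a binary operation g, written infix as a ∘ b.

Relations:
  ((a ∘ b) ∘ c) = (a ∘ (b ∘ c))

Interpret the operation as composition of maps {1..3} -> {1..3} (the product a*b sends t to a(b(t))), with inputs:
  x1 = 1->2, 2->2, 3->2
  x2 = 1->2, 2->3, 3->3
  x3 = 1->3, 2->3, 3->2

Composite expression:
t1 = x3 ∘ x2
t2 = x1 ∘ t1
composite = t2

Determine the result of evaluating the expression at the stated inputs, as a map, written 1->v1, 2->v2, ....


1->2, 2->2, 3->2

(x3 ∘ x2) = 1->3, 2->2, 3->2
(x1 ∘ (x3 ∘ x2)) = 1->2, 2->2, 3->2


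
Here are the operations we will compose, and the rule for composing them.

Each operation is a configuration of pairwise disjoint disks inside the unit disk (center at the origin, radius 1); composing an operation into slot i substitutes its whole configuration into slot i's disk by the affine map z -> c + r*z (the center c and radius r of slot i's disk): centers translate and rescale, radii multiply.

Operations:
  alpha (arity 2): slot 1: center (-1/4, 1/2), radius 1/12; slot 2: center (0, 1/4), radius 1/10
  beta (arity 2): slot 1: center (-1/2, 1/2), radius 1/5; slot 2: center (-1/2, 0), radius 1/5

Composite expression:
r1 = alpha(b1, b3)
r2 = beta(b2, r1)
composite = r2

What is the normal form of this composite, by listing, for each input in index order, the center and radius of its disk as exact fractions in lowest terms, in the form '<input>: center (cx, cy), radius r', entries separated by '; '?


b1: center (-11/20, 1/10), radius 1/60; b2: center (-1/2, 1/2), radius 1/5; b3: center (-1/2, 1/20), radius 1/50

Below beta, radii multiply path by path; the b-disk centers shift.
b2 passes through 1 substitution, ending at center (-1/2, 1/2), radius 1/5
b1 passes through 2 substitutions, ending at center (-11/20, 1/10), radius 1/60
b3 passes through 2 substitutions, ending at center (-1/2, 1/20), radius 1/50


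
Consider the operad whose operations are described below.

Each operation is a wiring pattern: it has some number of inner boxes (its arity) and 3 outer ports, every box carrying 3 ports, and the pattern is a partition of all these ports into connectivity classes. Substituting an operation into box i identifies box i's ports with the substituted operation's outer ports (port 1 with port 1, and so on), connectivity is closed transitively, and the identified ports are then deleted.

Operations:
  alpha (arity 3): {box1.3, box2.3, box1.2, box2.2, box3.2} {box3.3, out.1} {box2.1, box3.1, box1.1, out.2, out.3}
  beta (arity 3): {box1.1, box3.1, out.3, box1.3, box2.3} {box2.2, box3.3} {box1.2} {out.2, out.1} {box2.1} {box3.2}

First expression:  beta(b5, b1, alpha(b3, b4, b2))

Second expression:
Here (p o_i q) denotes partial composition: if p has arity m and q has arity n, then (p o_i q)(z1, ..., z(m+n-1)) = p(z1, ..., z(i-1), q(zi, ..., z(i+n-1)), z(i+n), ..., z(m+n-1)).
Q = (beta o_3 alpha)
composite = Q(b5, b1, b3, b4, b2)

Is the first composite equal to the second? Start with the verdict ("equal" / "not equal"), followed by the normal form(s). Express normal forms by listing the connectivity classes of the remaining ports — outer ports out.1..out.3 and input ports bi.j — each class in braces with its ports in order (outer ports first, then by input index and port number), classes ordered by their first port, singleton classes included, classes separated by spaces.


equal; the common form is {out.1, out.2} {out.3, b1.3, b2.3, b5.1, b5.3} {b1.1} {b1.2, b2.1, b3.1, b4.1} {b2.2, b3.2, b3.3, b4.2, b4.3} {b5.2}

The first expression, normalized: {out.1, out.2} {out.3, b1.3, b2.3, b5.1, b5.3} {b1.1} {b1.2, b2.1, b3.1, b4.1} {b2.2, b3.2, b3.3, b4.2, b4.3} {b5.2}
The second expression, normalized: {out.1, out.2} {out.3, b1.3, b2.3, b5.1, b5.3} {b1.1} {b1.2, b2.1, b3.1, b4.1} {b2.2, b3.2, b3.3, b4.2, b4.3} {b5.2}
The forms coincide; equal.


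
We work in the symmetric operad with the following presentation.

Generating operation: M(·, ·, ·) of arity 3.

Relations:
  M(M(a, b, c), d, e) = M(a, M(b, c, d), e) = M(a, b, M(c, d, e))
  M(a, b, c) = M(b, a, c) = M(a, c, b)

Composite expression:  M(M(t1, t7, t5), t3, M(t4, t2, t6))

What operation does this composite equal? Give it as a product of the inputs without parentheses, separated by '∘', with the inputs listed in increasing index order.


t1 ∘ t2 ∘ t3 ∘ t4 ∘ t5 ∘ t6 ∘ t7

Reordering under M is free, so list the t-inputs canonically.
M(t1, t7, t5) unparenthesizes to t1 ∘ t7 ∘ t5
M(t4, t2, t6) unparenthesizes to t4 ∘ t2 ∘ t6
M(M(t1, t7, t5), t3, M(t4, t2, t6)) unparenthesizes to t1 ∘ t7 ∘ t5 ∘ t3 ∘ t4 ∘ t2 ∘ t6
reordering the factors by index: t1 ∘ t2 ∘ t3 ∘ t4 ∘ t5 ∘ t6 ∘ t7


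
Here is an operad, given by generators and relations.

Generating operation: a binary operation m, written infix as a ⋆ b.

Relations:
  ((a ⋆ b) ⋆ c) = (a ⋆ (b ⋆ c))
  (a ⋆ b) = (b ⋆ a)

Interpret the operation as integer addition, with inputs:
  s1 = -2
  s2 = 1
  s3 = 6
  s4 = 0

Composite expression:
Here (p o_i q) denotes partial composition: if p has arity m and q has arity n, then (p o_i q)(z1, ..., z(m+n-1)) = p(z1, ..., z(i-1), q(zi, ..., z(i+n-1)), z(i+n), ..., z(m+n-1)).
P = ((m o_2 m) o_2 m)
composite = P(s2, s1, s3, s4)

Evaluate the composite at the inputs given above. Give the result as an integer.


5

(s1 ⋆ s3) = 4
((s1 ⋆ s3) ⋆ s4) = 4
(s2 ⋆ ((s1 ⋆ s3) ⋆ s4)) = 5


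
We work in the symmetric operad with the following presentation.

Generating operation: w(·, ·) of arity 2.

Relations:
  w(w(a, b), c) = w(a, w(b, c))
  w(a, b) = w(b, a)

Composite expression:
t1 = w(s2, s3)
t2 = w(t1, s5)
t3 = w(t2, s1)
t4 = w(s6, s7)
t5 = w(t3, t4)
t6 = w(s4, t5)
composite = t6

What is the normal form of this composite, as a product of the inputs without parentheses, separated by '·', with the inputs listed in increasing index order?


Shape and order are irrelevant to w; the s-input set decides.
w(s2, s3) collapses to s2 · s3
w(w(s2, s3), s5) collapses to s2 · s3 · s5
w(w(w(s2, s3), s5), s1) collapses to s2 · s3 · s5 · s1
w(s6, s7) collapses to s6 · s7
w(w(w(w(s2, s3), s5), s1), w(s6, s7)) collapses to s2 · s3 · s5 · s1 · s6 · s7
w(s4, w(w(w(w(s2, s3), s5), s1), w(s6, s7))) collapses to s4 · s2 · s3 · s5 · s1 · s6 · s7
the factors in increasing index order: s1 · s2 · s3 · s4 · s5 · s6 · s7

s1 · s2 · s3 · s4 · s5 · s6 · s7


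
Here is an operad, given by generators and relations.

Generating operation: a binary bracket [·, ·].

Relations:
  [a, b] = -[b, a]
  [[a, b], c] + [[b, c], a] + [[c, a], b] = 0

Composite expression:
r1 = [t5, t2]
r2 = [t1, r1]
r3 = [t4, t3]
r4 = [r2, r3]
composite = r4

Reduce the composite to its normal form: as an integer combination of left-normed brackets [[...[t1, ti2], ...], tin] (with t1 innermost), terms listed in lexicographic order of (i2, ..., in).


[[[[t1, t2], t5], t3], t4] - [[[[t1, t2], t5], t4], t3] - [[[[t1, t5], t2], t3], t4] + [[[[t1, t5], t2], t4], t3]


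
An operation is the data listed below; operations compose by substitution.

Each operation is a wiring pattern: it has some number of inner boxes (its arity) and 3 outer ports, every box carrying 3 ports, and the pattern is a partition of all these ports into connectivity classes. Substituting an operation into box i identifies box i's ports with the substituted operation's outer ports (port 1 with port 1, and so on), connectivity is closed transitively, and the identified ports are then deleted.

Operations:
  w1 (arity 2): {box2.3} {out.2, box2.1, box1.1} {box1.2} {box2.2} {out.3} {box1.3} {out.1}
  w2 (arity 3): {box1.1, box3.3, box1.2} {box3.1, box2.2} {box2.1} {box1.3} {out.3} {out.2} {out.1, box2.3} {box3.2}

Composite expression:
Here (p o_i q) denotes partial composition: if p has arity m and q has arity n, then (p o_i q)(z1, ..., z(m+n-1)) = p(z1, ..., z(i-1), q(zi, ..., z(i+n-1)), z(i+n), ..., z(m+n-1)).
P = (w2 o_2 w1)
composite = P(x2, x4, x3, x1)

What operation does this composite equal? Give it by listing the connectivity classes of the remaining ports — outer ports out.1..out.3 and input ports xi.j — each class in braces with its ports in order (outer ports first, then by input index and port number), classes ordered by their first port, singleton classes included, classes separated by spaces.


{out.1} {out.2} {out.3} {x1.1, x3.1, x4.1} {x1.2} {x1.3, x2.1, x2.2} {x2.3} {x3.2} {x3.3} {x4.2} {x4.3}

Reachability decides: close wires over w2-identified ports.
through w1, on inputs (x4, x3): {out.1} {out.2, x3.1, x4.1} {out.3} {x3.2} {x3.3} {x4.2} {x4.3} (out.j = stage outer ports)
through w2, on inputs (x2, x4, x3, x1): {out.1} {out.2} {out.3} {x1.1, x3.1, x4.1} {x1.2} {x1.3, x2.1, x2.2} {x2.3} {x3.2} {x3.3} {x4.2} {x4.3} (out.j = stage outer ports)


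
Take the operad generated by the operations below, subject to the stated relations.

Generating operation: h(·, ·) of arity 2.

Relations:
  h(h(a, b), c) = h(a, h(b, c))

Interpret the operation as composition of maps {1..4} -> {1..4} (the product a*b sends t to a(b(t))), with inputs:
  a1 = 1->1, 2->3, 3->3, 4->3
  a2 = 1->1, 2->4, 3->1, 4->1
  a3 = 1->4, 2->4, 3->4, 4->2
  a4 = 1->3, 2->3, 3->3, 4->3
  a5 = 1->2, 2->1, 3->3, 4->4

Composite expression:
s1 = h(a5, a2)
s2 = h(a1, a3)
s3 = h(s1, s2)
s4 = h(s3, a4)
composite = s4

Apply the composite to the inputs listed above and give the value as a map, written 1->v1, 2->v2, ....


1->2, 2->2, 3->2, 4->2

h(a5, a2) = 1->2, 2->4, 3->2, 4->2
h(a1, a3) = 1->3, 2->3, 3->3, 4->3
h(h(a5, a2), h(a1, a3)) = 1->2, 2->2, 3->2, 4->2
h(h(h(a5, a2), h(a1, a3)), a4) = 1->2, 2->2, 3->2, 4->2


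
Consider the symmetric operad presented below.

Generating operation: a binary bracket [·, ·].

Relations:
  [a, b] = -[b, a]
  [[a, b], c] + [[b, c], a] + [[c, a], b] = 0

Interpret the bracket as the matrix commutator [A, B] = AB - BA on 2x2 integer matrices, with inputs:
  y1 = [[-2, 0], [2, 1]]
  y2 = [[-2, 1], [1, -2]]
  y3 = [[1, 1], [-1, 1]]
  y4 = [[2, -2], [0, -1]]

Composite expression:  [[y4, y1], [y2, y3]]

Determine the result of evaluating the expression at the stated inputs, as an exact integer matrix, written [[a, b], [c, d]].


[y4, y1] = [[-4, -6], [-6, 4]]
[y2, y3] = [[-2, 0], [0, 2]]
[[y4, y1], [y2, y3]] = [[0, -24], [24, 0]]

[[0, -24], [24, 0]]


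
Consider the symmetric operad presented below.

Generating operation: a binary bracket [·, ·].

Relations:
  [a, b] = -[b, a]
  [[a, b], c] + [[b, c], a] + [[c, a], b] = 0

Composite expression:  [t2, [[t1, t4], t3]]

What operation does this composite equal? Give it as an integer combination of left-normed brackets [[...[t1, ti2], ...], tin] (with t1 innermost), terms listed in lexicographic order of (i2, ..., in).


-[[[t1, t4], t3], t2]

Skip Jacobi rewriting: expand, keep t1-initial words, read off terms.
Composite bracket: [t2, [[t1, t4], t3]]
Under [a, b] = ab - ba we get 8 signed associative words (2^3 = 8).
Collect the words opening with t1:
  t1t4t3t2 (sign -1) contributes -[[[t1, t4], t3], t2]


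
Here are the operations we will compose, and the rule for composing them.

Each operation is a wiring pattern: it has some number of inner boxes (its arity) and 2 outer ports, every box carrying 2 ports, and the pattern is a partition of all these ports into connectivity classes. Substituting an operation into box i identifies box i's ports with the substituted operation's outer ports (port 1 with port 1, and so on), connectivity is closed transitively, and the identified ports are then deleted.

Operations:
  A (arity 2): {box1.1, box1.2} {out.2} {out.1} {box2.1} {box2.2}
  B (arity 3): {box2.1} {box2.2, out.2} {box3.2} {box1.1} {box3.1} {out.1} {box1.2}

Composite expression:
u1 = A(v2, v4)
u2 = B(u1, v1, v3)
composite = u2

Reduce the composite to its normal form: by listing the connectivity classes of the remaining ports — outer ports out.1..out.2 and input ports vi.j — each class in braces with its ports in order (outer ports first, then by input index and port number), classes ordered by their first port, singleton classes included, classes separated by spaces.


Two ports join when wires chain via B-identified ports.
A over (v2, v4) gives {out.1} {out.2} {v2.1, v2.2} {v4.1} {v4.2}, out.j being that stage's outer ports
B over (v2, v4, v1, v3) gives {out.1} {out.2, v1.2} {v1.1} {v2.1, v2.2} {v3.1} {v3.2} {v4.1} {v4.2}, out.j being that stage's outer ports

{out.1} {out.2, v1.2} {v1.1} {v2.1, v2.2} {v3.1} {v3.2} {v4.1} {v4.2}


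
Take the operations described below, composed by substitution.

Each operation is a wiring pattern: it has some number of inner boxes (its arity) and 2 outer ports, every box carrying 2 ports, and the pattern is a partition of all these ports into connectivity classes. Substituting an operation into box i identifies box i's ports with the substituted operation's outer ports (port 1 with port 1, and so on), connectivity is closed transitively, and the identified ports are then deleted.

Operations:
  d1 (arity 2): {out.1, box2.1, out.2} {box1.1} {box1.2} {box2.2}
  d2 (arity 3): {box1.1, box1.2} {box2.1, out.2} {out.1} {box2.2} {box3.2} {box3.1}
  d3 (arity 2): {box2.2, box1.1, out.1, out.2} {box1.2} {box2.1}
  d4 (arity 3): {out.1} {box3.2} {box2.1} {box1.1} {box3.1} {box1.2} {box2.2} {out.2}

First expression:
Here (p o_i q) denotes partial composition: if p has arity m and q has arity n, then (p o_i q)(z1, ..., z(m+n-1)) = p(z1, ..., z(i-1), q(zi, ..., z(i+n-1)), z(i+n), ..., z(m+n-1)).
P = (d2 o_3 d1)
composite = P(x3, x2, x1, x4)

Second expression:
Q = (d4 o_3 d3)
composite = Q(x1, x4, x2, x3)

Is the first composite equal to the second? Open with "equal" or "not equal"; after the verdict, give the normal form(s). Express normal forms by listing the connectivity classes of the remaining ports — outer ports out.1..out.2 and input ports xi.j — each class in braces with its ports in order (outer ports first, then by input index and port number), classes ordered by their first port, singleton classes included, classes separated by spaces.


not equal — first {out.1} {out.2, x2.1} {x1.1} {x1.2} {x2.2} {x3.1, x3.2} {x4.1} {x4.2}, second {out.1} {out.2} {x1.1} {x1.2} {x2.1, x3.2} {x2.2} {x3.1} {x4.1} {x4.2}

The first expression reduces to {out.1} {out.2, x2.1} {x1.1} {x1.2} {x2.2} {x3.1, x3.2} {x4.1} {x4.2}
The second expression reduces to {out.1} {out.2} {x1.1} {x1.2} {x2.1, x3.2} {x2.2} {x3.1} {x4.1} {x4.2}
The normal forms differ: not equal.


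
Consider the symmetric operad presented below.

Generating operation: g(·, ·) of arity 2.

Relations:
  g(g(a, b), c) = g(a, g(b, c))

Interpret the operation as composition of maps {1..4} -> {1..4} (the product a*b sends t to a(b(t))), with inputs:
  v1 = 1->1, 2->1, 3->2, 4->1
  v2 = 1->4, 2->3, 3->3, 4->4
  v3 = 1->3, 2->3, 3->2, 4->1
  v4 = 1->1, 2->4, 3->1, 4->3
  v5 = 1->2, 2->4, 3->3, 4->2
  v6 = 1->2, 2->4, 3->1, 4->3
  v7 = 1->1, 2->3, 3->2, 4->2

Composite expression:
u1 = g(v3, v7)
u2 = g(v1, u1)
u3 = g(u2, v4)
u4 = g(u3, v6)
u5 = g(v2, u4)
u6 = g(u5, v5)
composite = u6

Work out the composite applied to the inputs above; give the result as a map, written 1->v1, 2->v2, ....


1->3, 2->3, 3->3, 4->3

g(v3, v7) = 1->3, 2->2, 3->3, 4->3
g(v1, g(v3, v7)) = 1->2, 2->1, 3->2, 4->2
g(g(v1, g(v3, v7)), v4) = 1->2, 2->2, 3->2, 4->2
g(g(g(v1, g(v3, v7)), v4), v6) = 1->2, 2->2, 3->2, 4->2
g(v2, g(g(g(v1, g(v3, v7)), v4), v6)) = 1->3, 2->3, 3->3, 4->3
g(g(v2, g(g(g(v1, g(v3, v7)), v4), v6)), v5) = 1->3, 2->3, 3->3, 4->3


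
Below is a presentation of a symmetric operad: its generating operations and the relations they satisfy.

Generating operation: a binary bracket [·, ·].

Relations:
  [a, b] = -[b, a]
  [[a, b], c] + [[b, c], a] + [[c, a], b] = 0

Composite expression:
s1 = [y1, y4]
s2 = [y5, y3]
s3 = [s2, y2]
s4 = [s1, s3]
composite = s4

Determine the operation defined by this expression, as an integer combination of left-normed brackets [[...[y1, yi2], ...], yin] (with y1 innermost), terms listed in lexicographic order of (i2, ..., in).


A multilinear Lie element is pinned by y1-initial words (y1 innermost).
Composite bracket: [[y1, y4], [[y5, y3], y2]]
Full expansion: 16 signed words from ab - ba (2^4 = 16).
Words beginning with y1 determine it all:
  the word y1y4y2y3y5 carries sign +1 and contributes +[[[[y1, y4], y2], y3], y5]
  the word y1y4y2y5y3 carries sign -1 and contributes -[[[[y1, y4], y2], y5], y3]
  the word y1y4y3y5y2 carries sign -1 and contributes -[[[[y1, y4], y3], y5], y2]
  the word y1y4y5y3y2 carries sign +1 and contributes +[[[[y1, y4], y5], y3], y2]

[[[[y1, y4], y2], y3], y5] - [[[[y1, y4], y2], y5], y3] - [[[[y1, y4], y3], y5], y2] + [[[[y1, y4], y5], y3], y2]


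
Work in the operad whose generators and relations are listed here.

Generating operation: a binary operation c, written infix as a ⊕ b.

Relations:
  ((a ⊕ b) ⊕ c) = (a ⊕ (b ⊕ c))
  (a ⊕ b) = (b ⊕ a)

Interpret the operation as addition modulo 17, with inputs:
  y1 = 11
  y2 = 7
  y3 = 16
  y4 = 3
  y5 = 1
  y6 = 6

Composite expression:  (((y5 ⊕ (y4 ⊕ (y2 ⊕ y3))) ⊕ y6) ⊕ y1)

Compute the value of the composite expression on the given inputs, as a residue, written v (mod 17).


10 (mod 17)


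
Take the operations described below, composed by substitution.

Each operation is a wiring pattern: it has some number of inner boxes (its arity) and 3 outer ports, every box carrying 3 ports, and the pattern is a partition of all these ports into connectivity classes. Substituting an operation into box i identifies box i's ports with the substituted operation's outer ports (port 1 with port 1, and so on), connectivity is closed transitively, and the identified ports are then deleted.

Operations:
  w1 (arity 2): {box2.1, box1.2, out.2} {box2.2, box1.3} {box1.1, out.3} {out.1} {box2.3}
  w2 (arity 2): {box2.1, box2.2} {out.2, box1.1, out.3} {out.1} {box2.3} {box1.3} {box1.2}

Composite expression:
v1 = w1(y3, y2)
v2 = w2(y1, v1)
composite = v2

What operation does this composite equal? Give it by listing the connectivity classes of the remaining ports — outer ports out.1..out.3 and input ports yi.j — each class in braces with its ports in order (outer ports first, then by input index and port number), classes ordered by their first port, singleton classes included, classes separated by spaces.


{out.1} {out.2, out.3, y1.1} {y1.2} {y1.3} {y2.1, y3.2} {y2.2, y3.3} {y2.3} {y3.1}


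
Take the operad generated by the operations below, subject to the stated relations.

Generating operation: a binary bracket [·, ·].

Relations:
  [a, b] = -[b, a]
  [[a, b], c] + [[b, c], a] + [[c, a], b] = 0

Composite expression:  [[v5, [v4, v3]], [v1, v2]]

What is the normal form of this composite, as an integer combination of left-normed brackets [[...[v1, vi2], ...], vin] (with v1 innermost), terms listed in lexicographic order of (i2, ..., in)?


-[[[[v1, v2], v3], v4], v5] + [[[[v1, v2], v4], v3], v5] + [[[[v1, v2], v5], v3], v4] - [[[[v1, v2], v5], v4], v3]

Skip Jacobi rewriting: expand, keep v1-initial words, read off terms.
Composite bracket: [[v5, [v4, v3]], [v1, v2]]
The bracket unfolds into 16 signed words via [a, b] = ab - ba (2^4 = 16).
Words beginning with v1 determine it all:
  word v1v2v3v4v5 has sign -1, contributing -[[[[v1, v2], v3], v4], v5]
  word v1v2v4v3v5 has sign +1, contributing +[[[[v1, v2], v4], v3], v5]
  word v1v2v5v3v4 has sign +1, contributing +[[[[v1, v2], v5], v3], v4]
  word v1v2v5v4v3 has sign -1, contributing -[[[[v1, v2], v5], v4], v3]


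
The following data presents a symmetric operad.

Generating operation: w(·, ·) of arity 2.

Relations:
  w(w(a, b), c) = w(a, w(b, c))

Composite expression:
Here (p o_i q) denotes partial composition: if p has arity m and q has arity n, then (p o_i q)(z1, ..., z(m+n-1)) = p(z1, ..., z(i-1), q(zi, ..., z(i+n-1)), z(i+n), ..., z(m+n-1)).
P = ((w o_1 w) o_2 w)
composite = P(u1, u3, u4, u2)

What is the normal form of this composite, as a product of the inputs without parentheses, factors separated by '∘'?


The w-tree's shape is irrelevant; the u-reading-order decides.
w(u3, u4) collapses to u3 ∘ u4
w(u1, w(u3, u4)) collapses to u1 ∘ u3 ∘ u4
w(w(u1, w(u3, u4)), u2) collapses to u1 ∘ u3 ∘ u4 ∘ u2

u1 ∘ u3 ∘ u4 ∘ u2


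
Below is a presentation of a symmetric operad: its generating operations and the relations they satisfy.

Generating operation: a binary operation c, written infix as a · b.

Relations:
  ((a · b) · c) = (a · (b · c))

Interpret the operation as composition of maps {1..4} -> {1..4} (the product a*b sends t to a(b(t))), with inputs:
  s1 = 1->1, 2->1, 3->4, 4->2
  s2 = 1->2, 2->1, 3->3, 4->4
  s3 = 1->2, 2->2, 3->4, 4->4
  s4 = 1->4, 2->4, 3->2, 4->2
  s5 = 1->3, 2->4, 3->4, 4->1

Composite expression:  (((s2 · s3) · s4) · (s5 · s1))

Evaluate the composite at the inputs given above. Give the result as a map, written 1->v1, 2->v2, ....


(s2 · s3) = 1->1, 2->1, 3->4, 4->4
((s2 · s3) · s4) = 1->4, 2->4, 3->1, 4->1
(s5 · s1) = 1->3, 2->3, 3->1, 4->4
(((s2 · s3) · s4) · (s5 · s1)) = 1->1, 2->1, 3->4, 4->1

1->1, 2->1, 3->4, 4->1


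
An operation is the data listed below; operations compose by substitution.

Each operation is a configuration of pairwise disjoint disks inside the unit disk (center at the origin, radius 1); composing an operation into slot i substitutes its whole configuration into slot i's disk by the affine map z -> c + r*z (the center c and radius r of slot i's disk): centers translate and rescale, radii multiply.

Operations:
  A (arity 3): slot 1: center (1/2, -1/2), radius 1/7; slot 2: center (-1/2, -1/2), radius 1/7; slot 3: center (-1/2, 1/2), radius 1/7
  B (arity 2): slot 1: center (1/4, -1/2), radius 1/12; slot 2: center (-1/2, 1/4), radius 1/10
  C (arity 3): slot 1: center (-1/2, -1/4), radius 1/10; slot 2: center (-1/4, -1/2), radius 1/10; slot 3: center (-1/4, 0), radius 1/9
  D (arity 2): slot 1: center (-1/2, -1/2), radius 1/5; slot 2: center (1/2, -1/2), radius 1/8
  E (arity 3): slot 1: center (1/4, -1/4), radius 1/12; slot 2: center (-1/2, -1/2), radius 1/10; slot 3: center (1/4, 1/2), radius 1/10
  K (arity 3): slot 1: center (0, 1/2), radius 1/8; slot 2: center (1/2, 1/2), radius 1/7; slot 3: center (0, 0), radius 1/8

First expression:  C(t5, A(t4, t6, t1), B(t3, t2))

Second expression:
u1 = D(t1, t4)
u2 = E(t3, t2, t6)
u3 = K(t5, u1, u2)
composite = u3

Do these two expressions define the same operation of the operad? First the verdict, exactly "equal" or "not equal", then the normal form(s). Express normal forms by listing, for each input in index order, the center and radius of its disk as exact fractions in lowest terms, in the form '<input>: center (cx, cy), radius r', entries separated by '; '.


not equal: they reduce to t1: center (-3/10, -9/20), radius 1/70; t2: center (-11/36, 1/36), radius 1/90; t3: center (-2/9, -1/18), radius 1/108; t4: center (-1/5, -11/20), radius 1/70; t5: center (-1/2, -1/4), radius 1/10; t6: center (-3/10, -11/20), radius 1/70 and t1: center (3/7, 3/7), radius 1/35; t2: center (-1/16, -1/16), radius 1/80; t3: center (1/32, -1/32), radius 1/96; t4: center (4/7, 3/7), radius 1/56; t5: center (0, 1/2), radius 1/8; t6: center (1/32, 1/16), radius 1/80

The first expression reduces to t1: center (-3/10, -9/20), radius 1/70; t2: center (-11/36, 1/36), radius 1/90; t3: center (-2/9, -1/18), radius 1/108; t4: center (-1/5, -11/20), radius 1/70; t5: center (-1/2, -1/4), radius 1/10; t6: center (-3/10, -11/20), radius 1/70
The second expression reduces to t1: center (3/7, 3/7), radius 1/35; t2: center (-1/16, -1/16), radius 1/80; t3: center (1/32, -1/32), radius 1/96; t4: center (4/7, 3/7), radius 1/56; t5: center (0, 1/2), radius 1/8; t6: center (1/32, 1/16), radius 1/80
The forms do not match — not equal.


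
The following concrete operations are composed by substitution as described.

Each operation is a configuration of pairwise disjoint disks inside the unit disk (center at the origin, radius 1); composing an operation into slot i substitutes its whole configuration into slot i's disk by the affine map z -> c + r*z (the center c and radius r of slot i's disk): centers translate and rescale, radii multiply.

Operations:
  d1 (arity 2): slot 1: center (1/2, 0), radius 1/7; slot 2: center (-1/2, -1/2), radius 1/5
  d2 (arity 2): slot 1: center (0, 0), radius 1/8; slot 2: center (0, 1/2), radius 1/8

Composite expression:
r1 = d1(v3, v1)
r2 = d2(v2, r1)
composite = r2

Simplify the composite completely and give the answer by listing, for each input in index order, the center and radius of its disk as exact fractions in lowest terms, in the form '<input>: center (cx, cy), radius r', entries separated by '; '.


Nesting under d2 composes maps z -> c + r*z down each v-path.
tracing v2 down its 1-map path: center (0, 0), radius 1/8
tracing v3 down its 2-map path: center (1/16, 1/2), radius 1/56
tracing v1 down its 2-map path: center (-1/16, 7/16), radius 1/40

v1: center (-1/16, 7/16), radius 1/40; v2: center (0, 0), radius 1/8; v3: center (1/16, 1/2), radius 1/56


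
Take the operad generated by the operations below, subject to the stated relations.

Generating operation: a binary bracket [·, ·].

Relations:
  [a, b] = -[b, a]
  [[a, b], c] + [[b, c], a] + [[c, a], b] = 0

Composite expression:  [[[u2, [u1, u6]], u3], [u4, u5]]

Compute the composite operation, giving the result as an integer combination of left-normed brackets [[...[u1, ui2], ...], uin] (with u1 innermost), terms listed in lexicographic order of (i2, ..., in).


Left-normed coefficients sit on the u1-initial expansion words.
Composite bracket: [[[u2, [u1, u6]], u3], [u4, u5]]
Applying ab - ba throughout gives 32 signed words (2^5 = 32).
Collect the words opening with u1:
  u1u6u2u3u4u5 (sign -1) contributes -[[[[[u1, u6], u2], u3], u4], u5]
  u1u6u2u3u5u4 (sign +1) contributes +[[[[[u1, u6], u2], u3], u5], u4]

-[[[[[u1, u6], u2], u3], u4], u5] + [[[[[u1, u6], u2], u3], u5], u4]


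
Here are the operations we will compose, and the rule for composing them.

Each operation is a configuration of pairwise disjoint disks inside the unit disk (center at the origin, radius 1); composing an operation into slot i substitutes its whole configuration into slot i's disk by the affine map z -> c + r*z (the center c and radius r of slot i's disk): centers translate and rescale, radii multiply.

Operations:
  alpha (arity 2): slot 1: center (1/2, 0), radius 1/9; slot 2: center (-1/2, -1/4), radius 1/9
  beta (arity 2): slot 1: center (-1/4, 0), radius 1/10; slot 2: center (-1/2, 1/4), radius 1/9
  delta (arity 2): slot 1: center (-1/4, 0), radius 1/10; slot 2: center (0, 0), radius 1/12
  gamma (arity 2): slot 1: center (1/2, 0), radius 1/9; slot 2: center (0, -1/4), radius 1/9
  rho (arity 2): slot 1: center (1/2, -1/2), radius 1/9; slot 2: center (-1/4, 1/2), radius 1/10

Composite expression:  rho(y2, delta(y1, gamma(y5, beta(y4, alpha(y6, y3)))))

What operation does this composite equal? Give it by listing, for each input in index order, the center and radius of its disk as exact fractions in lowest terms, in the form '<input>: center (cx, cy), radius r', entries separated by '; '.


Only the slot chain above each y matters under rho; compose those maps.
input y2: composing its 1 substitution step yields center (1/2, -1/2), radius 1/9
input y1: composing its 2 substitution steps yields center (-11/40, 1/2), radius 1/100
input y5: composing its 3 substitution steps yields center (-59/240, 1/2), radius 1/1080
input y4: composing its 4 substitution steps yields center (-1081/4320, 239/480), radius 1/10800
input y6: composing its 5 substitution steps yields center (-1217/4860, 269/540), radius 1/87480
input y3: composing its 5 substitution steps yields center (-487/1944, 19367/38880), radius 1/87480

y1: center (-11/40, 1/2), radius 1/100; y2: center (1/2, -1/2), radius 1/9; y3: center (-487/1944, 19367/38880), radius 1/87480; y4: center (-1081/4320, 239/480), radius 1/10800; y5: center (-59/240, 1/2), radius 1/1080; y6: center (-1217/4860, 269/540), radius 1/87480


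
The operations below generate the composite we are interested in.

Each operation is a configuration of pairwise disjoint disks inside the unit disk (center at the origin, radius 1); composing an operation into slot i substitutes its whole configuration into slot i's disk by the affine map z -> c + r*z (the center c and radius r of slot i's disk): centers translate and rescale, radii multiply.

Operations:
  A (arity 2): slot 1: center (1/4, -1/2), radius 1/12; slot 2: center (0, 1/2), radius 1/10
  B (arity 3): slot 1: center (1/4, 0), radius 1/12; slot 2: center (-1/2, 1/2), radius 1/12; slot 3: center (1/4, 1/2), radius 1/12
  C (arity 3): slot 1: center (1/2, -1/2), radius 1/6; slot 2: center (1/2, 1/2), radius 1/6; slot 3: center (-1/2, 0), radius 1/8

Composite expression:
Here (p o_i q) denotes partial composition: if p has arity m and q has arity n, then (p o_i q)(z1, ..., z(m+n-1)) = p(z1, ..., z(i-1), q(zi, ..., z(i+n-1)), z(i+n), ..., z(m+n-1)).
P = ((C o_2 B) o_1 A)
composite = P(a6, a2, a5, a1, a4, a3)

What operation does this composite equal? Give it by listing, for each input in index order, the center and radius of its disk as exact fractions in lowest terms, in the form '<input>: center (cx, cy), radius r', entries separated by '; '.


Affine substitution under C: radii multiply and a-centers shift.
input a6: composing its 2 substitution steps yields center (13/24, -7/12), radius 1/72
input a2: composing its 2 substitution steps yields center (1/2, -5/12), radius 1/60
input a5: composing its 2 substitution steps yields center (13/24, 1/2), radius 1/72
input a1: composing its 2 substitution steps yields center (5/12, 7/12), radius 1/72
input a4: composing its 2 substitution steps yields center (13/24, 7/12), radius 1/72
input a3: composing its 1 substitution step yields center (-1/2, 0), radius 1/8

a1: center (5/12, 7/12), radius 1/72; a2: center (1/2, -5/12), radius 1/60; a3: center (-1/2, 0), radius 1/8; a4: center (13/24, 7/12), radius 1/72; a5: center (13/24, 1/2), radius 1/72; a6: center (13/24, -7/12), radius 1/72
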